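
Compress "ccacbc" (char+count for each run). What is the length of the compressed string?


Input: ccacbc
Runs:
  'c' x 2 => "c2"
  'a' x 1 => "a1"
  'c' x 1 => "c1"
  'b' x 1 => "b1"
  'c' x 1 => "c1"
Compressed: "c2a1c1b1c1"
Compressed length: 10

10


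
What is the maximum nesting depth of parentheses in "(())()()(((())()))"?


Input: "(())()()(((())()))"
Tracking depth:
  Position 0 '(': depth becomes 1
  Position 1 '(': depth becomes 2
  Position 2 ')': depth becomes 1
  Position 3 ')': depth becomes 0
  Position 4 '(': depth becomes 1
  Position 5 ')': depth becomes 0
  Position 6 '(': depth becomes 1
  Position 7 ')': depth becomes 0
  Position 8 '(': depth becomes 1
  Position 9 '(': depth becomes 2
  Position 10 '(': depth becomes 3
  Position 11 '(': depth becomes 4
  Position 12 ')': depth becomes 3
  Position 13 ')': depth becomes 2
  Position 14 '(': depth becomes 3
  Position 15 ')': depth becomes 2
  Position 16 ')': depth becomes 1
  Position 17 ')': depth becomes 0
Maximum depth reached: 4

4


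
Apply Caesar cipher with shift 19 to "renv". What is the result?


Caesar cipher: shift "renv" by 19
  'r' (pos 17) + 19 = pos 10 = 'k'
  'e' (pos 4) + 19 = pos 23 = 'x'
  'n' (pos 13) + 19 = pos 6 = 'g'
  'v' (pos 21) + 19 = pos 14 = 'o'
Result: kxgo

kxgo


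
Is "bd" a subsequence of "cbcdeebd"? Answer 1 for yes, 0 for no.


Check if "bd" is a subsequence of "cbcdeebd"
Greedy scan:
  Position 0 ('c'): no match needed
  Position 1 ('b'): matches sub[0] = 'b'
  Position 2 ('c'): no match needed
  Position 3 ('d'): matches sub[1] = 'd'
  Position 4 ('e'): no match needed
  Position 5 ('e'): no match needed
  Position 6 ('b'): no match needed
  Position 7 ('d'): no match needed
All 2 characters matched => is a subsequence

1


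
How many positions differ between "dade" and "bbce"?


Comparing "dade" and "bbce" position by position:
  Position 0: 'd' vs 'b' => DIFFER
  Position 1: 'a' vs 'b' => DIFFER
  Position 2: 'd' vs 'c' => DIFFER
  Position 3: 'e' vs 'e' => same
Positions that differ: 3

3


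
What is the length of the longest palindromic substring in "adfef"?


Input: "adfef"
Checking substrings for palindromes:
  [2:5] "fef" (len 3) => palindrome
Longest palindromic substring: "fef" with length 3

3


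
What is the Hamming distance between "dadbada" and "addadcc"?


Comparing "dadbada" and "addadcc" position by position:
  Position 0: 'd' vs 'a' => differ
  Position 1: 'a' vs 'd' => differ
  Position 2: 'd' vs 'd' => same
  Position 3: 'b' vs 'a' => differ
  Position 4: 'a' vs 'd' => differ
  Position 5: 'd' vs 'c' => differ
  Position 6: 'a' vs 'c' => differ
Total differences (Hamming distance): 6

6


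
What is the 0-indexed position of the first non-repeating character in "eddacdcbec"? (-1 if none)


Input: eddacdcbec
Character frequencies:
  'a': 1
  'b': 1
  'c': 3
  'd': 3
  'e': 2
Scanning left to right for freq == 1:
  Position 0 ('e'): freq=2, skip
  Position 1 ('d'): freq=3, skip
  Position 2 ('d'): freq=3, skip
  Position 3 ('a'): unique! => answer = 3

3


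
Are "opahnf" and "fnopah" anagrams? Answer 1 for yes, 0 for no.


Strings: "opahnf", "fnopah"
Sorted first:  afhnop
Sorted second: afhnop
Sorted forms match => anagrams

1


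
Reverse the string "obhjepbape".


Input: obhjepbape
Reading characters right to left:
  Position 9: 'e'
  Position 8: 'p'
  Position 7: 'a'
  Position 6: 'b'
  Position 5: 'p'
  Position 4: 'e'
  Position 3: 'j'
  Position 2: 'h'
  Position 1: 'b'
  Position 0: 'o'
Reversed: epabpejhbo

epabpejhbo


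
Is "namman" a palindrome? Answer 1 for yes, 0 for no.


Input: namman
Reversed: namman
  Compare pos 0 ('n') with pos 5 ('n'): match
  Compare pos 1 ('a') with pos 4 ('a'): match
  Compare pos 2 ('m') with pos 3 ('m'): match
Result: palindrome

1


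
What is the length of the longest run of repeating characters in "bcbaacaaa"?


Input: "bcbaacaaa"
Scanning for longest run:
  Position 1 ('c'): new char, reset run to 1
  Position 2 ('b'): new char, reset run to 1
  Position 3 ('a'): new char, reset run to 1
  Position 4 ('a'): continues run of 'a', length=2
  Position 5 ('c'): new char, reset run to 1
  Position 6 ('a'): new char, reset run to 1
  Position 7 ('a'): continues run of 'a', length=2
  Position 8 ('a'): continues run of 'a', length=3
Longest run: 'a' with length 3

3


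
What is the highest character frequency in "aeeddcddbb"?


Input: aeeddcddbb
Character counts:
  'a': 1
  'b': 2
  'c': 1
  'd': 4
  'e': 2
Maximum frequency: 4

4


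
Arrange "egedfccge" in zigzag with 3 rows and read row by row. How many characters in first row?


Zigzag "egedfccge" into 3 rows:
Placing characters:
  'e' => row 0
  'g' => row 1
  'e' => row 2
  'd' => row 1
  'f' => row 0
  'c' => row 1
  'c' => row 2
  'g' => row 1
  'e' => row 0
Rows:
  Row 0: "efe"
  Row 1: "gdcg"
  Row 2: "ec"
First row length: 3

3


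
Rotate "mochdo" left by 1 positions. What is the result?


Input: "mochdo", rotate left by 1
First 1 characters: "m"
Remaining characters: "ochdo"
Concatenate remaining + first: "ochdo" + "m" = "ochdom"

ochdom


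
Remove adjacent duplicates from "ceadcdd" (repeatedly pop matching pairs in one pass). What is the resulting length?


Input: ceadcdd
Stack-based adjacent duplicate removal:
  Read 'c': push. Stack: c
  Read 'e': push. Stack: ce
  Read 'a': push. Stack: cea
  Read 'd': push. Stack: cead
  Read 'c': push. Stack: ceadc
  Read 'd': push. Stack: ceadcd
  Read 'd': matches stack top 'd' => pop. Stack: ceadc
Final stack: "ceadc" (length 5)

5


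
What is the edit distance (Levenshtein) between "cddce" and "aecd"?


Computing edit distance: "cddce" -> "aecd"
DP table:
           a    e    c    d
      0    1    2    3    4
  c   1    1    2    2    3
  d   2    2    2    3    2
  d   3    3    3    3    3
  c   4    4    4    3    4
  e   5    5    4    4    4
Edit distance = dp[5][4] = 4

4


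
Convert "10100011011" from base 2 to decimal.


Input: "10100011011" in base 2
Positional expansion:
  Digit '1' (value 1) x 2^10 = 1024
  Digit '0' (value 0) x 2^9 = 0
  Digit '1' (value 1) x 2^8 = 256
  Digit '0' (value 0) x 2^7 = 0
  Digit '0' (value 0) x 2^6 = 0
  Digit '0' (value 0) x 2^5 = 0
  Digit '1' (value 1) x 2^4 = 16
  Digit '1' (value 1) x 2^3 = 8
  Digit '0' (value 0) x 2^2 = 0
  Digit '1' (value 1) x 2^1 = 2
  Digit '1' (value 1) x 2^0 = 1
Sum = 1307

1307


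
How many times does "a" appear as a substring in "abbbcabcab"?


Searching for "a" in "abbbcabcab"
Scanning each position:
  Position 0: "a" => MATCH
  Position 1: "b" => no
  Position 2: "b" => no
  Position 3: "b" => no
  Position 4: "c" => no
  Position 5: "a" => MATCH
  Position 6: "b" => no
  Position 7: "c" => no
  Position 8: "a" => MATCH
  Position 9: "b" => no
Total occurrences: 3

3


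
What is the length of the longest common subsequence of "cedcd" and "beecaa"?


LCS of "cedcd" and "beecaa"
DP table:
           b    e    e    c    a    a
      0    0    0    0    0    0    0
  c   0    0    0    0    1    1    1
  e   0    0    1    1    1    1    1
  d   0    0    1    1    1    1    1
  c   0    0    1    1    2    2    2
  d   0    0    1    1    2    2    2
LCS length = dp[5][6] = 2

2


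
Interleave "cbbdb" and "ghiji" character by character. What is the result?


Interleaving "cbbdb" and "ghiji":
  Position 0: 'c' from first, 'g' from second => "cg"
  Position 1: 'b' from first, 'h' from second => "bh"
  Position 2: 'b' from first, 'i' from second => "bi"
  Position 3: 'd' from first, 'j' from second => "dj"
  Position 4: 'b' from first, 'i' from second => "bi"
Result: cgbhbidjbi

cgbhbidjbi


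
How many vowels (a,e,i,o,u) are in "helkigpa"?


Input: helkigpa
Checking each character:
  'h' at position 0: consonant
  'e' at position 1: vowel (running total: 1)
  'l' at position 2: consonant
  'k' at position 3: consonant
  'i' at position 4: vowel (running total: 2)
  'g' at position 5: consonant
  'p' at position 6: consonant
  'a' at position 7: vowel (running total: 3)
Total vowels: 3

3


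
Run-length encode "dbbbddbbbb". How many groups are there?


Input: dbbbddbbbb
Scanning for consecutive runs:
  Group 1: 'd' x 1 (positions 0-0)
  Group 2: 'b' x 3 (positions 1-3)
  Group 3: 'd' x 2 (positions 4-5)
  Group 4: 'b' x 4 (positions 6-9)
Total groups: 4

4


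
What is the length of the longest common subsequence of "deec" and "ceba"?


LCS of "deec" and "ceba"
DP table:
           c    e    b    a
      0    0    0    0    0
  d   0    0    0    0    0
  e   0    0    1    1    1
  e   0    0    1    1    1
  c   0    1    1    1    1
LCS length = dp[4][4] = 1

1


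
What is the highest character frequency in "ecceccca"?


Input: ecceccca
Character counts:
  'a': 1
  'c': 5
  'e': 2
Maximum frequency: 5

5


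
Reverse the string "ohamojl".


Input: ohamojl
Reading characters right to left:
  Position 6: 'l'
  Position 5: 'j'
  Position 4: 'o'
  Position 3: 'm'
  Position 2: 'a'
  Position 1: 'h'
  Position 0: 'o'
Reversed: ljomaho

ljomaho


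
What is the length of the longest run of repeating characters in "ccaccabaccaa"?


Input: "ccaccabaccaa"
Scanning for longest run:
  Position 1 ('c'): continues run of 'c', length=2
  Position 2 ('a'): new char, reset run to 1
  Position 3 ('c'): new char, reset run to 1
  Position 4 ('c'): continues run of 'c', length=2
  Position 5 ('a'): new char, reset run to 1
  Position 6 ('b'): new char, reset run to 1
  Position 7 ('a'): new char, reset run to 1
  Position 8 ('c'): new char, reset run to 1
  Position 9 ('c'): continues run of 'c', length=2
  Position 10 ('a'): new char, reset run to 1
  Position 11 ('a'): continues run of 'a', length=2
Longest run: 'c' with length 2

2


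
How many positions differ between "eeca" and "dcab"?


Comparing "eeca" and "dcab" position by position:
  Position 0: 'e' vs 'd' => DIFFER
  Position 1: 'e' vs 'c' => DIFFER
  Position 2: 'c' vs 'a' => DIFFER
  Position 3: 'a' vs 'b' => DIFFER
Positions that differ: 4

4


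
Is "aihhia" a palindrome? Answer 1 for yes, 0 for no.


Input: aihhia
Reversed: aihhia
  Compare pos 0 ('a') with pos 5 ('a'): match
  Compare pos 1 ('i') with pos 4 ('i'): match
  Compare pos 2 ('h') with pos 3 ('h'): match
Result: palindrome

1


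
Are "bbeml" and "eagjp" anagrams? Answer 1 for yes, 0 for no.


Strings: "bbeml", "eagjp"
Sorted first:  bbelm
Sorted second: aegjp
Differ at position 0: 'b' vs 'a' => not anagrams

0


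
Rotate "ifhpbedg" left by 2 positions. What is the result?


Input: "ifhpbedg", rotate left by 2
First 2 characters: "if"
Remaining characters: "hpbedg"
Concatenate remaining + first: "hpbedg" + "if" = "hpbedgif"

hpbedgif


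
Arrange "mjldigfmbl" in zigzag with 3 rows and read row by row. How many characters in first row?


Zigzag "mjldigfmbl" into 3 rows:
Placing characters:
  'm' => row 0
  'j' => row 1
  'l' => row 2
  'd' => row 1
  'i' => row 0
  'g' => row 1
  'f' => row 2
  'm' => row 1
  'b' => row 0
  'l' => row 1
Rows:
  Row 0: "mib"
  Row 1: "jdgml"
  Row 2: "lf"
First row length: 3

3


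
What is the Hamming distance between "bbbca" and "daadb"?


Comparing "bbbca" and "daadb" position by position:
  Position 0: 'b' vs 'd' => differ
  Position 1: 'b' vs 'a' => differ
  Position 2: 'b' vs 'a' => differ
  Position 3: 'c' vs 'd' => differ
  Position 4: 'a' vs 'b' => differ
Total differences (Hamming distance): 5

5


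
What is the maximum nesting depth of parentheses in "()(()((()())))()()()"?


Input: "()(()((()())))()()()"
Tracking depth:
  Position 0 '(': depth becomes 1
  Position 1 ')': depth becomes 0
  Position 2 '(': depth becomes 1
  Position 3 '(': depth becomes 2
  Position 4 ')': depth becomes 1
  Position 5 '(': depth becomes 2
  Position 6 '(': depth becomes 3
  Position 7 '(': depth becomes 4
  Position 8 ')': depth becomes 3
  Position 9 '(': depth becomes 4
  Position 10 ')': depth becomes 3
  Position 11 ')': depth becomes 2
  Position 12 ')': depth becomes 1
  Position 13 ')': depth becomes 0
  Position 14 '(': depth becomes 1
  Position 15 ')': depth becomes 0
  Position 16 '(': depth becomes 1
  Position 17 ')': depth becomes 0
  Position 18 '(': depth becomes 1
  Position 19 ')': depth becomes 0
Maximum depth reached: 4

4


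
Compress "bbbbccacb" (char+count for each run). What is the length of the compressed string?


Input: bbbbccacb
Runs:
  'b' x 4 => "b4"
  'c' x 2 => "c2"
  'a' x 1 => "a1"
  'c' x 1 => "c1"
  'b' x 1 => "b1"
Compressed: "b4c2a1c1b1"
Compressed length: 10

10


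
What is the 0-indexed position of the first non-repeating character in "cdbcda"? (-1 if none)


Input: cdbcda
Character frequencies:
  'a': 1
  'b': 1
  'c': 2
  'd': 2
Scanning left to right for freq == 1:
  Position 0 ('c'): freq=2, skip
  Position 1 ('d'): freq=2, skip
  Position 2 ('b'): unique! => answer = 2

2


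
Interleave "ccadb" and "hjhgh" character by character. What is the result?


Interleaving "ccadb" and "hjhgh":
  Position 0: 'c' from first, 'h' from second => "ch"
  Position 1: 'c' from first, 'j' from second => "cj"
  Position 2: 'a' from first, 'h' from second => "ah"
  Position 3: 'd' from first, 'g' from second => "dg"
  Position 4: 'b' from first, 'h' from second => "bh"
Result: chcjahdgbh

chcjahdgbh


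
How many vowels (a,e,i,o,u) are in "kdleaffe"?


Input: kdleaffe
Checking each character:
  'k' at position 0: consonant
  'd' at position 1: consonant
  'l' at position 2: consonant
  'e' at position 3: vowel (running total: 1)
  'a' at position 4: vowel (running total: 2)
  'f' at position 5: consonant
  'f' at position 6: consonant
  'e' at position 7: vowel (running total: 3)
Total vowels: 3

3


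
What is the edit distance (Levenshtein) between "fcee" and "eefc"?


Computing edit distance: "fcee" -> "eefc"
DP table:
           e    e    f    c
      0    1    2    3    4
  f   1    1    2    2    3
  c   2    2    2    3    2
  e   3    2    2    3    3
  e   4    3    2    3    4
Edit distance = dp[4][4] = 4

4


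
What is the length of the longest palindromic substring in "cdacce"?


Input: "cdacce"
Checking substrings for palindromes:
  [3:5] "cc" (len 2) => palindrome
Longest palindromic substring: "cc" with length 2

2


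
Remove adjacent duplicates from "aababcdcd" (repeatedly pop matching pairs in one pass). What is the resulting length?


Input: aababcdcd
Stack-based adjacent duplicate removal:
  Read 'a': push. Stack: a
  Read 'a': matches stack top 'a' => pop. Stack: (empty)
  Read 'b': push. Stack: b
  Read 'a': push. Stack: ba
  Read 'b': push. Stack: bab
  Read 'c': push. Stack: babc
  Read 'd': push. Stack: babcd
  Read 'c': push. Stack: babcdc
  Read 'd': push. Stack: babcdcd
Final stack: "babcdcd" (length 7)

7


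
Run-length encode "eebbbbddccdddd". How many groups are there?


Input: eebbbbddccdddd
Scanning for consecutive runs:
  Group 1: 'e' x 2 (positions 0-1)
  Group 2: 'b' x 4 (positions 2-5)
  Group 3: 'd' x 2 (positions 6-7)
  Group 4: 'c' x 2 (positions 8-9)
  Group 5: 'd' x 4 (positions 10-13)
Total groups: 5

5


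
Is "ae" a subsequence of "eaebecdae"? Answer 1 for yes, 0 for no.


Check if "ae" is a subsequence of "eaebecdae"
Greedy scan:
  Position 0 ('e'): no match needed
  Position 1 ('a'): matches sub[0] = 'a'
  Position 2 ('e'): matches sub[1] = 'e'
  Position 3 ('b'): no match needed
  Position 4 ('e'): no match needed
  Position 5 ('c'): no match needed
  Position 6 ('d'): no match needed
  Position 7 ('a'): no match needed
  Position 8 ('e'): no match needed
All 2 characters matched => is a subsequence

1


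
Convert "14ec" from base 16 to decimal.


Input: "14ec" in base 16
Positional expansion:
  Digit '1' (value 1) x 16^3 = 4096
  Digit '4' (value 4) x 16^2 = 1024
  Digit 'e' (value 14) x 16^1 = 224
  Digit 'c' (value 12) x 16^0 = 12
Sum = 5356

5356


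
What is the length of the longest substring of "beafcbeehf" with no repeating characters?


Input: "beafcbeehf"
Sliding window (track last position of each char):
  Position 0 ('b'): window [0,0] length 1 -- new best
  Position 1 ('e'): window [0,1] length 2 -- new best
  Position 2 ('a'): window [0,2] length 3 -- new best
  Position 3 ('f'): window [0,3] length 4 -- new best
  Position 4 ('c'): window [0,4] length 5 -- new best
  Position 5 ('b'): repeat (last at 0), move window start to 1
  Position 5 ('b'): window [1,5] length 5
  Position 6 ('e'): repeat (last at 1), move window start to 2
  Position 6 ('e'): window [2,6] length 5
  Position 7 ('e'): repeat (last at 6), move window start to 7
  Position 7 ('e'): window [7,7] length 1
  Position 8 ('h'): window [7,8] length 2
  Position 9 ('f'): window [7,9] length 3
Longest substring with no repeats: "beafc" with length 5

5


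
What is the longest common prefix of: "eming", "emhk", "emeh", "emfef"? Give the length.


Words: eming, emhk, emeh, emfef
  Position 0: all 'e' => match
  Position 1: all 'm' => match
  Position 2: ('i', 'h', 'e', 'f') => mismatch, stop
LCP = "em" (length 2)

2


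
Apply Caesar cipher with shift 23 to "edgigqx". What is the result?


Caesar cipher: shift "edgigqx" by 23
  'e' (pos 4) + 23 = pos 1 = 'b'
  'd' (pos 3) + 23 = pos 0 = 'a'
  'g' (pos 6) + 23 = pos 3 = 'd'
  'i' (pos 8) + 23 = pos 5 = 'f'
  'g' (pos 6) + 23 = pos 3 = 'd'
  'q' (pos 16) + 23 = pos 13 = 'n'
  'x' (pos 23) + 23 = pos 20 = 'u'
Result: badfdnu

badfdnu


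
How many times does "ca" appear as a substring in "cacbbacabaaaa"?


Searching for "ca" in "cacbbacabaaaa"
Scanning each position:
  Position 0: "ca" => MATCH
  Position 1: "ac" => no
  Position 2: "cb" => no
  Position 3: "bb" => no
  Position 4: "ba" => no
  Position 5: "ac" => no
  Position 6: "ca" => MATCH
  Position 7: "ab" => no
  Position 8: "ba" => no
  Position 9: "aa" => no
  Position 10: "aa" => no
  Position 11: "aa" => no
Total occurrences: 2

2


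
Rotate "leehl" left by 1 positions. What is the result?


Input: "leehl", rotate left by 1
First 1 characters: "l"
Remaining characters: "eehl"
Concatenate remaining + first: "eehl" + "l" = "eehll"

eehll


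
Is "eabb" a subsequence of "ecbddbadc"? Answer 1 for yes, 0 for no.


Check if "eabb" is a subsequence of "ecbddbadc"
Greedy scan:
  Position 0 ('e'): matches sub[0] = 'e'
  Position 1 ('c'): no match needed
  Position 2 ('b'): no match needed
  Position 3 ('d'): no match needed
  Position 4 ('d'): no match needed
  Position 5 ('b'): no match needed
  Position 6 ('a'): matches sub[1] = 'a'
  Position 7 ('d'): no match needed
  Position 8 ('c'): no match needed
Only matched 2/4 characters => not a subsequence

0


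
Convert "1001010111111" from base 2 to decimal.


Input: "1001010111111" in base 2
Positional expansion:
  Digit '1' (value 1) x 2^12 = 4096
  Digit '0' (value 0) x 2^11 = 0
  Digit '0' (value 0) x 2^10 = 0
  Digit '1' (value 1) x 2^9 = 512
  Digit '0' (value 0) x 2^8 = 0
  Digit '1' (value 1) x 2^7 = 128
  Digit '0' (value 0) x 2^6 = 0
  Digit '1' (value 1) x 2^5 = 32
  Digit '1' (value 1) x 2^4 = 16
  Digit '1' (value 1) x 2^3 = 8
  Digit '1' (value 1) x 2^2 = 4
  Digit '1' (value 1) x 2^1 = 2
  Digit '1' (value 1) x 2^0 = 1
Sum = 4799

4799


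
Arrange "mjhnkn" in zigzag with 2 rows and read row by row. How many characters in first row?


Zigzag "mjhnkn" into 2 rows:
Placing characters:
  'm' => row 0
  'j' => row 1
  'h' => row 0
  'n' => row 1
  'k' => row 0
  'n' => row 1
Rows:
  Row 0: "mhk"
  Row 1: "jnn"
First row length: 3

3


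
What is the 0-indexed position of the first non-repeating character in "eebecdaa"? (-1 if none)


Input: eebecdaa
Character frequencies:
  'a': 2
  'b': 1
  'c': 1
  'd': 1
  'e': 3
Scanning left to right for freq == 1:
  Position 0 ('e'): freq=3, skip
  Position 1 ('e'): freq=3, skip
  Position 2 ('b'): unique! => answer = 2

2


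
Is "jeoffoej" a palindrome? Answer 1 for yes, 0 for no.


Input: jeoffoej
Reversed: jeoffoej
  Compare pos 0 ('j') with pos 7 ('j'): match
  Compare pos 1 ('e') with pos 6 ('e'): match
  Compare pos 2 ('o') with pos 5 ('o'): match
  Compare pos 3 ('f') with pos 4 ('f'): match
Result: palindrome

1


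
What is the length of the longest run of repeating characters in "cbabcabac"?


Input: "cbabcabac"
Scanning for longest run:
  Position 1 ('b'): new char, reset run to 1
  Position 2 ('a'): new char, reset run to 1
  Position 3 ('b'): new char, reset run to 1
  Position 4 ('c'): new char, reset run to 1
  Position 5 ('a'): new char, reset run to 1
  Position 6 ('b'): new char, reset run to 1
  Position 7 ('a'): new char, reset run to 1
  Position 8 ('c'): new char, reset run to 1
Longest run: 'c' with length 1

1


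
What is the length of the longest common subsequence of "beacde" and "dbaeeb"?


LCS of "beacde" and "dbaeeb"
DP table:
           d    b    a    e    e    b
      0    0    0    0    0    0    0
  b   0    0    1    1    1    1    1
  e   0    0    1    1    2    2    2
  a   0    0    1    2    2    2    2
  c   0    0    1    2    2    2    2
  d   0    1    1    2    2    2    2
  e   0    1    1    2    3    3    3
LCS length = dp[6][6] = 3

3


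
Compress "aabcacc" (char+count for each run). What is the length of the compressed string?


Input: aabcacc
Runs:
  'a' x 2 => "a2"
  'b' x 1 => "b1"
  'c' x 1 => "c1"
  'a' x 1 => "a1"
  'c' x 2 => "c2"
Compressed: "a2b1c1a1c2"
Compressed length: 10

10


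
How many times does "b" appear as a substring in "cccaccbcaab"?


Searching for "b" in "cccaccbcaab"
Scanning each position:
  Position 0: "c" => no
  Position 1: "c" => no
  Position 2: "c" => no
  Position 3: "a" => no
  Position 4: "c" => no
  Position 5: "c" => no
  Position 6: "b" => MATCH
  Position 7: "c" => no
  Position 8: "a" => no
  Position 9: "a" => no
  Position 10: "b" => MATCH
Total occurrences: 2

2


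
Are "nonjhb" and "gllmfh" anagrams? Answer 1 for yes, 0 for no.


Strings: "nonjhb", "gllmfh"
Sorted first:  bhjnno
Sorted second: fghllm
Differ at position 0: 'b' vs 'f' => not anagrams

0


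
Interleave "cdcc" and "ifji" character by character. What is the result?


Interleaving "cdcc" and "ifji":
  Position 0: 'c' from first, 'i' from second => "ci"
  Position 1: 'd' from first, 'f' from second => "df"
  Position 2: 'c' from first, 'j' from second => "cj"
  Position 3: 'c' from first, 'i' from second => "ci"
Result: cidfcjci

cidfcjci


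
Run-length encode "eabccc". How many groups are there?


Input: eabccc
Scanning for consecutive runs:
  Group 1: 'e' x 1 (positions 0-0)
  Group 2: 'a' x 1 (positions 1-1)
  Group 3: 'b' x 1 (positions 2-2)
  Group 4: 'c' x 3 (positions 3-5)
Total groups: 4

4


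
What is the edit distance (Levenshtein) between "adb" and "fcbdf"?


Computing edit distance: "adb" -> "fcbdf"
DP table:
           f    c    b    d    f
      0    1    2    3    4    5
  a   1    1    2    3    4    5
  d   2    2    2    3    3    4
  b   3    3    3    2    3    4
Edit distance = dp[3][5] = 4

4


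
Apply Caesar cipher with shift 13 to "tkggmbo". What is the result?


Caesar cipher: shift "tkggmbo" by 13
  't' (pos 19) + 13 = pos 6 = 'g'
  'k' (pos 10) + 13 = pos 23 = 'x'
  'g' (pos 6) + 13 = pos 19 = 't'
  'g' (pos 6) + 13 = pos 19 = 't'
  'm' (pos 12) + 13 = pos 25 = 'z'
  'b' (pos 1) + 13 = pos 14 = 'o'
  'o' (pos 14) + 13 = pos 1 = 'b'
Result: gxttzob

gxttzob


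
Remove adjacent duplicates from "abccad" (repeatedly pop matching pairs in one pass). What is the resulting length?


Input: abccad
Stack-based adjacent duplicate removal:
  Read 'a': push. Stack: a
  Read 'b': push. Stack: ab
  Read 'c': push. Stack: abc
  Read 'c': matches stack top 'c' => pop. Stack: ab
  Read 'a': push. Stack: aba
  Read 'd': push. Stack: abad
Final stack: "abad" (length 4)

4


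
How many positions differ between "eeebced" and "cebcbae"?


Comparing "eeebced" and "cebcbae" position by position:
  Position 0: 'e' vs 'c' => DIFFER
  Position 1: 'e' vs 'e' => same
  Position 2: 'e' vs 'b' => DIFFER
  Position 3: 'b' vs 'c' => DIFFER
  Position 4: 'c' vs 'b' => DIFFER
  Position 5: 'e' vs 'a' => DIFFER
  Position 6: 'd' vs 'e' => DIFFER
Positions that differ: 6

6


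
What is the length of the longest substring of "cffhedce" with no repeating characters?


Input: "cffhedce"
Sliding window (track last position of each char):
  Position 0 ('c'): window [0,0] length 1 -- new best
  Position 1 ('f'): window [0,1] length 2 -- new best
  Position 2 ('f'): repeat (last at 1), move window start to 2
  Position 2 ('f'): window [2,2] length 1
  Position 3 ('h'): window [2,3] length 2
  Position 4 ('e'): window [2,4] length 3 -- new best
  Position 5 ('d'): window [2,5] length 4 -- new best
  Position 6 ('c'): window [2,6] length 5 -- new best
  Position 7 ('e'): repeat (last at 4), move window start to 5
  Position 7 ('e'): window [5,7] length 3
Longest substring with no repeats: "fhedc" with length 5

5


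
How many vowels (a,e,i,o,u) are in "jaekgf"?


Input: jaekgf
Checking each character:
  'j' at position 0: consonant
  'a' at position 1: vowel (running total: 1)
  'e' at position 2: vowel (running total: 2)
  'k' at position 3: consonant
  'g' at position 4: consonant
  'f' at position 5: consonant
Total vowels: 2

2


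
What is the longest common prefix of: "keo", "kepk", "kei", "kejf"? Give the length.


Words: keo, kepk, kei, kejf
  Position 0: all 'k' => match
  Position 1: all 'e' => match
  Position 2: ('o', 'p', 'i', 'j') => mismatch, stop
LCP = "ke" (length 2)

2


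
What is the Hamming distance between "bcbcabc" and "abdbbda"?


Comparing "bcbcabc" and "abdbbda" position by position:
  Position 0: 'b' vs 'a' => differ
  Position 1: 'c' vs 'b' => differ
  Position 2: 'b' vs 'd' => differ
  Position 3: 'c' vs 'b' => differ
  Position 4: 'a' vs 'b' => differ
  Position 5: 'b' vs 'd' => differ
  Position 6: 'c' vs 'a' => differ
Total differences (Hamming distance): 7

7


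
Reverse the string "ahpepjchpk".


Input: ahpepjchpk
Reading characters right to left:
  Position 9: 'k'
  Position 8: 'p'
  Position 7: 'h'
  Position 6: 'c'
  Position 5: 'j'
  Position 4: 'p'
  Position 3: 'e'
  Position 2: 'p'
  Position 1: 'h'
  Position 0: 'a'
Reversed: kphcjpepha

kphcjpepha


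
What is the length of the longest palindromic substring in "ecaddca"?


Input: "ecaddca"
Checking substrings for palindromes:
  [3:5] "dd" (len 2) => palindrome
Longest palindromic substring: "dd" with length 2

2


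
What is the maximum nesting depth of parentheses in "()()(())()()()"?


Input: "()()(())()()()"
Tracking depth:
  Position 0 '(': depth becomes 1
  Position 1 ')': depth becomes 0
  Position 2 '(': depth becomes 1
  Position 3 ')': depth becomes 0
  Position 4 '(': depth becomes 1
  Position 5 '(': depth becomes 2
  Position 6 ')': depth becomes 1
  Position 7 ')': depth becomes 0
  Position 8 '(': depth becomes 1
  Position 9 ')': depth becomes 0
  Position 10 '(': depth becomes 1
  Position 11 ')': depth becomes 0
  Position 12 '(': depth becomes 1
  Position 13 ')': depth becomes 0
Maximum depth reached: 2

2


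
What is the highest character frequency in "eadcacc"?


Input: eadcacc
Character counts:
  'a': 2
  'c': 3
  'd': 1
  'e': 1
Maximum frequency: 3

3


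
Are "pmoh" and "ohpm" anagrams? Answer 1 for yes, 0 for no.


Strings: "pmoh", "ohpm"
Sorted first:  hmop
Sorted second: hmop
Sorted forms match => anagrams

1


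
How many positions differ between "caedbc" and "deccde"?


Comparing "caedbc" and "deccde" position by position:
  Position 0: 'c' vs 'd' => DIFFER
  Position 1: 'a' vs 'e' => DIFFER
  Position 2: 'e' vs 'c' => DIFFER
  Position 3: 'd' vs 'c' => DIFFER
  Position 4: 'b' vs 'd' => DIFFER
  Position 5: 'c' vs 'e' => DIFFER
Positions that differ: 6

6


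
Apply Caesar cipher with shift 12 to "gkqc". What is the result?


Caesar cipher: shift "gkqc" by 12
  'g' (pos 6) + 12 = pos 18 = 's'
  'k' (pos 10) + 12 = pos 22 = 'w'
  'q' (pos 16) + 12 = pos 2 = 'c'
  'c' (pos 2) + 12 = pos 14 = 'o'
Result: swco

swco


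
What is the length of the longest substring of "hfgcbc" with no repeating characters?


Input: "hfgcbc"
Sliding window (track last position of each char):
  Position 0 ('h'): window [0,0] length 1 -- new best
  Position 1 ('f'): window [0,1] length 2 -- new best
  Position 2 ('g'): window [0,2] length 3 -- new best
  Position 3 ('c'): window [0,3] length 4 -- new best
  Position 4 ('b'): window [0,4] length 5 -- new best
  Position 5 ('c'): repeat (last at 3), move window start to 4
  Position 5 ('c'): window [4,5] length 2
Longest substring with no repeats: "hfgcb" with length 5

5


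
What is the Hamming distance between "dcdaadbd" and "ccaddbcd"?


Comparing "dcdaadbd" and "ccaddbcd" position by position:
  Position 0: 'd' vs 'c' => differ
  Position 1: 'c' vs 'c' => same
  Position 2: 'd' vs 'a' => differ
  Position 3: 'a' vs 'd' => differ
  Position 4: 'a' vs 'd' => differ
  Position 5: 'd' vs 'b' => differ
  Position 6: 'b' vs 'c' => differ
  Position 7: 'd' vs 'd' => same
Total differences (Hamming distance): 6

6


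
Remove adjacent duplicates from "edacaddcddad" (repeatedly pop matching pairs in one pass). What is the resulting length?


Input: edacaddcddad
Stack-based adjacent duplicate removal:
  Read 'e': push. Stack: e
  Read 'd': push. Stack: ed
  Read 'a': push. Stack: eda
  Read 'c': push. Stack: edac
  Read 'a': push. Stack: edaca
  Read 'd': push. Stack: edacad
  Read 'd': matches stack top 'd' => pop. Stack: edaca
  Read 'c': push. Stack: edacac
  Read 'd': push. Stack: edacacd
  Read 'd': matches stack top 'd' => pop. Stack: edacac
  Read 'a': push. Stack: edacaca
  Read 'd': push. Stack: edacacad
Final stack: "edacacad" (length 8)

8


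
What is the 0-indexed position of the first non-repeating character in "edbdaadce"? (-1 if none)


Input: edbdaadce
Character frequencies:
  'a': 2
  'b': 1
  'c': 1
  'd': 3
  'e': 2
Scanning left to right for freq == 1:
  Position 0 ('e'): freq=2, skip
  Position 1 ('d'): freq=3, skip
  Position 2 ('b'): unique! => answer = 2

2


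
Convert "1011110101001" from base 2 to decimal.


Input: "1011110101001" in base 2
Positional expansion:
  Digit '1' (value 1) x 2^12 = 4096
  Digit '0' (value 0) x 2^11 = 0
  Digit '1' (value 1) x 2^10 = 1024
  Digit '1' (value 1) x 2^9 = 512
  Digit '1' (value 1) x 2^8 = 256
  Digit '1' (value 1) x 2^7 = 128
  Digit '0' (value 0) x 2^6 = 0
  Digit '1' (value 1) x 2^5 = 32
  Digit '0' (value 0) x 2^4 = 0
  Digit '1' (value 1) x 2^3 = 8
  Digit '0' (value 0) x 2^2 = 0
  Digit '0' (value 0) x 2^1 = 0
  Digit '1' (value 1) x 2^0 = 1
Sum = 6057

6057


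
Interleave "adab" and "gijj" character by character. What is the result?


Interleaving "adab" and "gijj":
  Position 0: 'a' from first, 'g' from second => "ag"
  Position 1: 'd' from first, 'i' from second => "di"
  Position 2: 'a' from first, 'j' from second => "aj"
  Position 3: 'b' from first, 'j' from second => "bj"
Result: agdiajbj

agdiajbj


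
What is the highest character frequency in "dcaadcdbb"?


Input: dcaadcdbb
Character counts:
  'a': 2
  'b': 2
  'c': 2
  'd': 3
Maximum frequency: 3

3


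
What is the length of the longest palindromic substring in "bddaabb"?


Input: "bddaabb"
Checking substrings for palindromes:
  [1:3] "dd" (len 2) => palindrome
  [3:5] "aa" (len 2) => palindrome
  [5:7] "bb" (len 2) => palindrome
Longest palindromic substring: "dd" with length 2

2


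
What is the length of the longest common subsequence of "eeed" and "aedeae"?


LCS of "eeed" and "aedeae"
DP table:
           a    e    d    e    a    e
      0    0    0    0    0    0    0
  e   0    0    1    1    1    1    1
  e   0    0    1    1    2    2    2
  e   0    0    1    1    2    2    3
  d   0    0    1    2    2    2    3
LCS length = dp[4][6] = 3

3


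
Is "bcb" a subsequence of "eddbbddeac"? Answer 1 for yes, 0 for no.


Check if "bcb" is a subsequence of "eddbbddeac"
Greedy scan:
  Position 0 ('e'): no match needed
  Position 1 ('d'): no match needed
  Position 2 ('d'): no match needed
  Position 3 ('b'): matches sub[0] = 'b'
  Position 4 ('b'): no match needed
  Position 5 ('d'): no match needed
  Position 6 ('d'): no match needed
  Position 7 ('e'): no match needed
  Position 8 ('a'): no match needed
  Position 9 ('c'): matches sub[1] = 'c'
Only matched 2/3 characters => not a subsequence

0


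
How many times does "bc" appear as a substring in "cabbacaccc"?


Searching for "bc" in "cabbacaccc"
Scanning each position:
  Position 0: "ca" => no
  Position 1: "ab" => no
  Position 2: "bb" => no
  Position 3: "ba" => no
  Position 4: "ac" => no
  Position 5: "ca" => no
  Position 6: "ac" => no
  Position 7: "cc" => no
  Position 8: "cc" => no
Total occurrences: 0

0


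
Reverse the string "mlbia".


Input: mlbia
Reading characters right to left:
  Position 4: 'a'
  Position 3: 'i'
  Position 2: 'b'
  Position 1: 'l'
  Position 0: 'm'
Reversed: aiblm

aiblm


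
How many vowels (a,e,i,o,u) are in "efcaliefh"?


Input: efcaliefh
Checking each character:
  'e' at position 0: vowel (running total: 1)
  'f' at position 1: consonant
  'c' at position 2: consonant
  'a' at position 3: vowel (running total: 2)
  'l' at position 4: consonant
  'i' at position 5: vowel (running total: 3)
  'e' at position 6: vowel (running total: 4)
  'f' at position 7: consonant
  'h' at position 8: consonant
Total vowels: 4

4


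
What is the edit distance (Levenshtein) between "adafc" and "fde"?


Computing edit distance: "adafc" -> "fde"
DP table:
           f    d    e
      0    1    2    3
  a   1    1    2    3
  d   2    2    1    2
  a   3    3    2    2
  f   4    3    3    3
  c   5    4    4    4
Edit distance = dp[5][3] = 4

4


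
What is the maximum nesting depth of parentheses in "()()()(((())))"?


Input: "()()()(((())))"
Tracking depth:
  Position 0 '(': depth becomes 1
  Position 1 ')': depth becomes 0
  Position 2 '(': depth becomes 1
  Position 3 ')': depth becomes 0
  Position 4 '(': depth becomes 1
  Position 5 ')': depth becomes 0
  Position 6 '(': depth becomes 1
  Position 7 '(': depth becomes 2
  Position 8 '(': depth becomes 3
  Position 9 '(': depth becomes 4
  Position 10 ')': depth becomes 3
  Position 11 ')': depth becomes 2
  Position 12 ')': depth becomes 1
  Position 13 ')': depth becomes 0
Maximum depth reached: 4

4


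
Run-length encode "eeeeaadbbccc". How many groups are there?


Input: eeeeaadbbccc
Scanning for consecutive runs:
  Group 1: 'e' x 4 (positions 0-3)
  Group 2: 'a' x 2 (positions 4-5)
  Group 3: 'd' x 1 (positions 6-6)
  Group 4: 'b' x 2 (positions 7-8)
  Group 5: 'c' x 3 (positions 9-11)
Total groups: 5

5


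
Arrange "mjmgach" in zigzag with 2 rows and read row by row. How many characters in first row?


Zigzag "mjmgach" into 2 rows:
Placing characters:
  'm' => row 0
  'j' => row 1
  'm' => row 0
  'g' => row 1
  'a' => row 0
  'c' => row 1
  'h' => row 0
Rows:
  Row 0: "mmah"
  Row 1: "jgc"
First row length: 4

4


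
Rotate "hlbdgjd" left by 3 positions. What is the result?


Input: "hlbdgjd", rotate left by 3
First 3 characters: "hlb"
Remaining characters: "dgjd"
Concatenate remaining + first: "dgjd" + "hlb" = "dgjdhlb"

dgjdhlb


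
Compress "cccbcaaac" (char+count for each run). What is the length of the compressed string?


Input: cccbcaaac
Runs:
  'c' x 3 => "c3"
  'b' x 1 => "b1"
  'c' x 1 => "c1"
  'a' x 3 => "a3"
  'c' x 1 => "c1"
Compressed: "c3b1c1a3c1"
Compressed length: 10

10


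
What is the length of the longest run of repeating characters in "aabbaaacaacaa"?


Input: "aabbaaacaacaa"
Scanning for longest run:
  Position 1 ('a'): continues run of 'a', length=2
  Position 2 ('b'): new char, reset run to 1
  Position 3 ('b'): continues run of 'b', length=2
  Position 4 ('a'): new char, reset run to 1
  Position 5 ('a'): continues run of 'a', length=2
  Position 6 ('a'): continues run of 'a', length=3
  Position 7 ('c'): new char, reset run to 1
  Position 8 ('a'): new char, reset run to 1
  Position 9 ('a'): continues run of 'a', length=2
  Position 10 ('c'): new char, reset run to 1
  Position 11 ('a'): new char, reset run to 1
  Position 12 ('a'): continues run of 'a', length=2
Longest run: 'a' with length 3

3


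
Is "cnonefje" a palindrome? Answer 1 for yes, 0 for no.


Input: cnonefje
Reversed: ejfenonc
  Compare pos 0 ('c') with pos 7 ('e'): MISMATCH
  Compare pos 1 ('n') with pos 6 ('j'): MISMATCH
  Compare pos 2 ('o') with pos 5 ('f'): MISMATCH
  Compare pos 3 ('n') with pos 4 ('e'): MISMATCH
Result: not a palindrome

0


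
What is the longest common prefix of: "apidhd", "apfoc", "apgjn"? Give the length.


Words: apidhd, apfoc, apgjn
  Position 0: all 'a' => match
  Position 1: all 'p' => match
  Position 2: ('i', 'f', 'g') => mismatch, stop
LCP = "ap" (length 2)

2


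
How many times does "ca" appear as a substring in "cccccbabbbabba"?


Searching for "ca" in "cccccbabbbabba"
Scanning each position:
  Position 0: "cc" => no
  Position 1: "cc" => no
  Position 2: "cc" => no
  Position 3: "cc" => no
  Position 4: "cb" => no
  Position 5: "ba" => no
  Position 6: "ab" => no
  Position 7: "bb" => no
  Position 8: "bb" => no
  Position 9: "ba" => no
  Position 10: "ab" => no
  Position 11: "bb" => no
  Position 12: "ba" => no
Total occurrences: 0

0


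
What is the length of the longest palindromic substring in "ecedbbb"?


Input: "ecedbbb"
Checking substrings for palindromes:
  [0:3] "ece" (len 3) => palindrome
  [4:7] "bbb" (len 3) => palindrome
  [4:6] "bb" (len 2) => palindrome
  [5:7] "bb" (len 2) => palindrome
Longest palindromic substring: "ece" with length 3

3


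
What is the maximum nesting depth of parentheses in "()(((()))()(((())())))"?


Input: "()(((()))()(((())())))"
Tracking depth:
  Position 0 '(': depth becomes 1
  Position 1 ')': depth becomes 0
  Position 2 '(': depth becomes 1
  Position 3 '(': depth becomes 2
  Position 4 '(': depth becomes 3
  Position 5 '(': depth becomes 4
  Position 6 ')': depth becomes 3
  Position 7 ')': depth becomes 2
  Position 8 ')': depth becomes 1
  Position 9 '(': depth becomes 2
  Position 10 ')': depth becomes 1
  Position 11 '(': depth becomes 2
  Position 12 '(': depth becomes 3
  Position 13 '(': depth becomes 4
  Position 14 '(': depth becomes 5
  Position 15 ')': depth becomes 4
  Position 16 ')': depth becomes 3
  Position 17 '(': depth becomes 4
  Position 18 ')': depth becomes 3
  Position 19 ')': depth becomes 2
  Position 20 ')': depth becomes 1
  Position 21 ')': depth becomes 0
Maximum depth reached: 5

5


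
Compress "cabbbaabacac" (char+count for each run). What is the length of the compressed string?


Input: cabbbaabacac
Runs:
  'c' x 1 => "c1"
  'a' x 1 => "a1"
  'b' x 3 => "b3"
  'a' x 2 => "a2"
  'b' x 1 => "b1"
  'a' x 1 => "a1"
  'c' x 1 => "c1"
  'a' x 1 => "a1"
  'c' x 1 => "c1"
Compressed: "c1a1b3a2b1a1c1a1c1"
Compressed length: 18

18


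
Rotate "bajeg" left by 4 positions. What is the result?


Input: "bajeg", rotate left by 4
First 4 characters: "baje"
Remaining characters: "g"
Concatenate remaining + first: "g" + "baje" = "gbaje"

gbaje


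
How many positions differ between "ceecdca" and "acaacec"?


Comparing "ceecdca" and "acaacec" position by position:
  Position 0: 'c' vs 'a' => DIFFER
  Position 1: 'e' vs 'c' => DIFFER
  Position 2: 'e' vs 'a' => DIFFER
  Position 3: 'c' vs 'a' => DIFFER
  Position 4: 'd' vs 'c' => DIFFER
  Position 5: 'c' vs 'e' => DIFFER
  Position 6: 'a' vs 'c' => DIFFER
Positions that differ: 7

7


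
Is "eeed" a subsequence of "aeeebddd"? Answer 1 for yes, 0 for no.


Check if "eeed" is a subsequence of "aeeebddd"
Greedy scan:
  Position 0 ('a'): no match needed
  Position 1 ('e'): matches sub[0] = 'e'
  Position 2 ('e'): matches sub[1] = 'e'
  Position 3 ('e'): matches sub[2] = 'e'
  Position 4 ('b'): no match needed
  Position 5 ('d'): matches sub[3] = 'd'
  Position 6 ('d'): no match needed
  Position 7 ('d'): no match needed
All 4 characters matched => is a subsequence

1
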